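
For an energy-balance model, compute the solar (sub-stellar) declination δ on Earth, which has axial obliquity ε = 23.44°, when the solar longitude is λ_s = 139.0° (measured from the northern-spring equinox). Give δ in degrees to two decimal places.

sin δ = sin ε · sin λ_s = sin 23.44° × sin 139.0° = 0.260973.
δ = arcsin(0.260973) = +15.13°.

δ = +15.13°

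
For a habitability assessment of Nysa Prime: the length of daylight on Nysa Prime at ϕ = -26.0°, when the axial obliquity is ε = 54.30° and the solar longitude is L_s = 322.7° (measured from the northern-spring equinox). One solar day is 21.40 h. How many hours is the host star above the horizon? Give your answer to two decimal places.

12.60 h

Solar declination: sin δ = sin ε · sin L_s = sin 54.30° × sin 322.7° = -0.49211, so δ = -29.480°.
cos h₀ = −tan ϕ · tan δ = −tan(-26.0°) × tan(-29.480°) = -0.2757, so h₀ = 1.8501 rad = 106.00°.
Daylight = 2h₀/(2π) × 21.40 h = (1.8501/π) × 21.40 = 12.60 h.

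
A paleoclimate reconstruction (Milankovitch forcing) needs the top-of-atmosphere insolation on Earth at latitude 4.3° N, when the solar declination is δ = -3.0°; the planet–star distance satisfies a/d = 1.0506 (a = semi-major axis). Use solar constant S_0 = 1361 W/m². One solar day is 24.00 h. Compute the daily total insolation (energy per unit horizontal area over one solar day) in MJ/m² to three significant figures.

cos h₀ = −tan(+4.3°) tan(-3.000°) = 0.0039, h₀ = 1.5669 rad.
Bracket: h₀ sin ϕ sin δ + cos ϕ cos δ sin h₀ = 1.5669×0.07498×-0.05234 + 0.99719×0.99863×0.99999 = -0.006149 + 0.995814 = 0.989665.
Inverse-square distance factor (a/d)² = 1.0506² = 1.103760.
Q̄ = (S_0/π) × 1.103760 × [bracket] = (1361/π) × 1.103760 × 0.989665 = 473.23 W/m².
Daily total = Q̄ × 24.00 h × 3600 s/h = 473.23 × 24.00 × 3600 / 10⁶ = 40.89 MJ/m².

40.9 MJ/m²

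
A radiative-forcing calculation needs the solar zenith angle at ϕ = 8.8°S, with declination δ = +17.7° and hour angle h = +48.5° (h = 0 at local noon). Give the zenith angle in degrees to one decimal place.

θ_z = 54.7°

cos θ_z = sin ϕ sin δ + cos ϕ cos δ cos h = -0.046513 + 0.623822 = 0.577309.
θ_z = arccos(0.577309) = 54.7°.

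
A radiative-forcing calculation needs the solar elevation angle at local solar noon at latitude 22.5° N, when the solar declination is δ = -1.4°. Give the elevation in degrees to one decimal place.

At local noon the hour angle is zero, so the zenith angle equals |φ − δ| = |+22.5° − (-1.400°)| = 23.900°.
Elevation = 90° − 23.900° = 66.1°.

66.1°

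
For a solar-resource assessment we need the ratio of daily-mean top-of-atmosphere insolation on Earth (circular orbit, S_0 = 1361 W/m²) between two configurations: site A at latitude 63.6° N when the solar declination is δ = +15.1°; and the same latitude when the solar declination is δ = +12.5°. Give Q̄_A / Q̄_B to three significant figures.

Q̄_A / Q̄_B ≈ 1.10

— Configuration A (ϕ=+63.6°):
cos h₀ = −tan(+63.6°) tan(+15.100°) = -0.5436, h₀ = 2.1455 rad.
Bracket: h₀ sin ϕ sin δ + cos ϕ cos δ sin h₀ = 2.1455×0.89571×0.26050 + 0.44464×0.96547×0.83938 = 0.500615 + 0.360335 = 0.860950.
Q̄ = (S_0/π) × [bracket] = (1361/π) × 0.860950 = 372.98 W/m².
— Configuration B (ϕ=+63.6°):
cos h₀ = −tan(+63.6°) tan(+12.500°) = -0.4466, h₀ = 2.0338 rad.
Bracket: h₀ sin ϕ sin δ + cos ϕ cos δ sin h₀ = 2.0338×0.89571×0.21644 + 0.44464×0.97630×0.89473 = 0.394288 + 0.388404 = 0.782692.
Q̄ = (S_0/π) × [bracket] = (1361/π) × 0.782692 = 339.08 W/m².
Ratio Q̄_A / Q̄_B = 372.98 / 339.08 = 1.100.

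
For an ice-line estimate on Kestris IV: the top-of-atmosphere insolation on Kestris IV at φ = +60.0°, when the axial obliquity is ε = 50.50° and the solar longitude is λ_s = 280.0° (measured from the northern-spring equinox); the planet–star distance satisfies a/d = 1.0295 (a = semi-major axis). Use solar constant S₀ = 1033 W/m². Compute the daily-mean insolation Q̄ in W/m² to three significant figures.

Solar declination: sin δ = sin ε · sin λ_s = sin 50.50° × sin 280.0° = -0.75990, so δ = -49.456°.
cos H₀ = −tan(+60.0°) tan(-49.456°) = 2.0248 ≥ 1 ⇒ polar night, H₀ = 0 and Q̄ = 0.
Inverse-square distance factor (a/d)² = 1.0295² = 1.059870.

Q̄ ≈ 0.00 W/m²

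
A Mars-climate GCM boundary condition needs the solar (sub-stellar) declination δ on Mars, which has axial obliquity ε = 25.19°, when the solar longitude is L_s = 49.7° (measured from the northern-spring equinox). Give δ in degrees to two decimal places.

sin δ = sin ε · sin L_s = sin 25.19° × sin 49.7° = 0.324608.
δ = arcsin(0.324608) = +18.94°.

δ = +18.94°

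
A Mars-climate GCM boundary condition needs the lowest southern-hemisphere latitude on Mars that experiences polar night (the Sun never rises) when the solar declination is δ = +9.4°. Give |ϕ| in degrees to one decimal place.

Polar night requires cos h₀ = −tan ϕ tan δ ≥ 1, i.e. tan ϕ tan δ ≤ −1.
The boundary is |tan ϕ| · |tan δ| = 1, so |ϕ| = 90° − |δ| = 90° − 9.4° = 80.6° in the southern hemisphere.

|ϕ| = 80.6°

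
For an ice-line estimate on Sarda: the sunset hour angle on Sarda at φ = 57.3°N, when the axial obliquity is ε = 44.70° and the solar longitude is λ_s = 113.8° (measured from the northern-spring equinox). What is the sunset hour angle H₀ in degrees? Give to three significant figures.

Solar declination: sin δ = sin ε · sin λ_s = sin 44.70° × sin 113.8° = 0.64358, so δ = +40.059°.
Sunrise equation: cos H₀ = −tan φ · tan δ = -1.3098 ≤ −1, so the host star never sets (polar day) and H₀ = π.

H₀ = 180°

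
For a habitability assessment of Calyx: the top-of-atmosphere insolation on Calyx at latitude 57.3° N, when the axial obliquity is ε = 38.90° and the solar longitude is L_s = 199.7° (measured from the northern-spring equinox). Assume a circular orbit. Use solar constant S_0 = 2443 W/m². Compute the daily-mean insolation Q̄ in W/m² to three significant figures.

Solar declination: sin δ = sin ε · sin L_s = sin 38.90° × sin 199.7° = -0.21168, so δ = -12.221°.
cos h₀ = −tan(+57.3°) tan(-12.221°) = 0.3374, h₀ = 1.2267 rad.
Bracket: h₀ sin ϕ sin δ + cos ϕ cos δ sin h₀ = 1.2267×0.84151×-0.21168 + 0.54024×0.97734×0.94137 = -0.218513 + 0.497042 = 0.278529.
Q̄ = (S_0/π) × [bracket] = (2443/π) × 0.278529 = 216.6 W/m².

Q̄ ≈ 217 W/m²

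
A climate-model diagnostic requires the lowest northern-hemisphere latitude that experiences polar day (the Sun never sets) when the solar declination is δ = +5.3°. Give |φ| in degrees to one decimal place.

|φ| = 84.7°

Polar day requires cos H₀ = −tan φ tan δ ≤ −1, i.e. tan φ tan δ ≥ 1.
The boundary is |tan φ| · |tan δ| = 1, so |φ| = 90° − |δ| = 90° − 5.3° = 84.7° in the northern hemisphere.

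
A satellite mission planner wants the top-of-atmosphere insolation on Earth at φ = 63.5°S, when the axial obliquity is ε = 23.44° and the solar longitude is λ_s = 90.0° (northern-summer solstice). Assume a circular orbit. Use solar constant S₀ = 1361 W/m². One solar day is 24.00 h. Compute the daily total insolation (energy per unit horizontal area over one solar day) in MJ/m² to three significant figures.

0.685 MJ/m²

Solar declination: sin δ = sin ε · sin λ_s = sin 23.44° × sin 90.0° = 0.39779, so δ = +23.440°.
cos H₀ = −tan(-63.5°) tan(+23.440°) = 0.8696, H₀ = 0.5164 rad.
Bracket: H₀ sin φ sin δ + cos φ cos δ sin H₀ = 0.5164×-0.89493×0.39779 + 0.44620×0.91748×0.49375 = -0.183835 + 0.202131 = 0.018296.
Q̄ = (S₀/π) × [bracket] = (1361/π) × 0.018296 = 7.9262 W/m².
Daily total = Q̄ × 24.00 h × 3600 s/h = 7.9262 × 24.00 × 3600 / 10⁶ = 0.6848 MJ/m².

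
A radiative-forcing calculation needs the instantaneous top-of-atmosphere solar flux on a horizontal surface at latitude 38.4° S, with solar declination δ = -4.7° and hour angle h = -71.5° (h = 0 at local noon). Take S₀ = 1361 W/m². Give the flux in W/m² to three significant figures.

cos θ_z = sin φ sin δ + cos φ cos δ cos h = 0.050896 + 0.247833 = 0.298729.
Flux = S₀ · cos θ_z = 1361 × 0.298729 = 406.6 W/m².

407 W/m²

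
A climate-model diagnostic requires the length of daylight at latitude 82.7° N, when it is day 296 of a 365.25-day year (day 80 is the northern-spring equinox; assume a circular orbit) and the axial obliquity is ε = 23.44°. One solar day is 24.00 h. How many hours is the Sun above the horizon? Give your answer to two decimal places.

0.00 h

Solar longitude: L_s = 360° × (296 − 80)/365.25 = 212.895°.
sin δ = sin 23.44° × sin 212.895° = -0.21604, so δ = -12.477°.
cos h₀ = −tan ϕ · tan δ = 1.7273 ≥ 1, so the Sun never rises (polar night) and h₀ = 0.
Daylight = 2h₀/(2π) × 24.00 h = (0.0000/π) × 24.00 = 0.00 h.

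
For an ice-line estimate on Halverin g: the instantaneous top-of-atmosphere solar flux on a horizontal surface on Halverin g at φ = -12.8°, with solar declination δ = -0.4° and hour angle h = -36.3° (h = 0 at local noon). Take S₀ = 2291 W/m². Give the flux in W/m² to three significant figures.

cos θ_z = sin φ sin δ + cos φ cos δ cos h = 0.001547 + 0.785881 = 0.787428.
Flux = S₀ · cos θ_z = 2291 × 0.787428 = 1804 W/m².

1.80e+03 W/m²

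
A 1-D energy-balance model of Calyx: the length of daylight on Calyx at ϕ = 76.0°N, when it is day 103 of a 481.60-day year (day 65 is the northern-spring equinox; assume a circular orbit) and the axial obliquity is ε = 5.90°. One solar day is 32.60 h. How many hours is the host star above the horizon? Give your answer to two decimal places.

18.35 h

Solar longitude: L_s = 360° × (103 − 65)/481.60 = 28.405°.
sin δ = sin 5.90° × sin 28.405° = 0.04890, so δ = +2.803°.
cos h₀ = −tan ϕ · tan δ = −tan(+76.0°) × tan(+2.803°) = -0.1964, so h₀ = 1.7684 rad = 101.32°.
Daylight = 2h₀/(2π) × 32.60 h = (1.7684/π) × 32.60 = 18.35 h.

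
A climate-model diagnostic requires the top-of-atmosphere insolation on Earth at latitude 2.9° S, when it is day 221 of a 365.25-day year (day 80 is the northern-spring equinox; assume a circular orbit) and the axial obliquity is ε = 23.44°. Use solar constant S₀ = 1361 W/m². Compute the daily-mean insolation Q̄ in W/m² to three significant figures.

Q̄ ≈ 409 W/m²

Solar longitude: λ_s = 360° × (221 − 80)/365.25 = 138.973°.
sin δ = sin 23.44° × sin 138.973° = 0.26111, so δ = +15.136°.
cos H₀ = −tan(-2.9°) tan(+15.136°) = 0.0137, H₀ = 1.5571 rad.
Bracket: H₀ sin φ sin δ + cos φ cos δ sin H₀ = 1.5571×-0.05059×0.26111 + 0.99872×0.96531×0.99991 = -0.020569 + 0.963988 = 0.943419.
Q̄ = (S₀/π) × [bracket] = (1361/π) × 0.943419 = 408.7 W/m².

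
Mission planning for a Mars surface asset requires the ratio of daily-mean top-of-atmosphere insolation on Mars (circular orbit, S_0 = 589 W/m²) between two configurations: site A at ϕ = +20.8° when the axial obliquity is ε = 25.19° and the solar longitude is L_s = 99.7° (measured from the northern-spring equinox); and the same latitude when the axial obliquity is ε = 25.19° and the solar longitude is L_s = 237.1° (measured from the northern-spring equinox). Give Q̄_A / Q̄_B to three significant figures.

— Configuration A (ϕ=+20.8°):
Solar declination: sin δ = sin ε · sin L_s = sin 25.19° × sin 99.7° = 0.41954, so δ = +24.805°.
cos h₀ = −tan(+20.8°) tan(+24.805°) = -0.1756, h₀ = 1.7473 rad.
Bracket: h₀ sin ϕ sin δ + cos ϕ cos δ sin h₀ = 1.7473×0.35511×0.41954 + 0.93483×0.90774×0.98447 = 0.260318 + 0.835404 = 1.095722.
Q̄ = (S_0/π) × [bracket] = (589/π) × 1.095722 = 205.43 W/m².
— Configuration B (ϕ=+20.8°):
Solar declination: sin δ = sin ε · sin L_s = sin 25.19° × sin 237.1° = -0.35736, so δ = -20.938°.
cos h₀ = −tan(+20.8°) tan(-20.938°) = 0.1453, h₀ = 1.4249 rad.
Bracket: h₀ sin ϕ sin δ + cos ϕ cos δ sin h₀ = 1.4249×0.35511×-0.35736 + 0.93483×0.93397×0.98938 = -0.180823 + 0.863831 = 0.683008.
Q̄ = (S_0/π) × [bracket] = (589/π) × 0.683008 = 128.05 W/m².
Ratio Q̄_A / Q̄_B = 205.43 / 128.05 = 1.604.

Q̄_A / Q̄_B ≈ 1.60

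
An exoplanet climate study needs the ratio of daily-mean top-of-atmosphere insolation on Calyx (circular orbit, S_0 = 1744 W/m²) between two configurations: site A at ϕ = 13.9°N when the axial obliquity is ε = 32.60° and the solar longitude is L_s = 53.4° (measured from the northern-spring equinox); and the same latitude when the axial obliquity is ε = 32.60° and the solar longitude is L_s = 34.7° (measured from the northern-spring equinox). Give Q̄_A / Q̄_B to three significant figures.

Q̄_A / Q̄_B ≈ 1.00

— Configuration A (ϕ=+13.9°):
Solar declination: sin δ = sin ε · sin L_s = sin 32.60° × sin 53.4° = 0.43253, so δ = +25.629°.
cos h₀ = −tan(+13.9°) tan(+25.629°) = -0.1187, h₀ = 1.6898 rad.
Bracket: h₀ sin ϕ sin δ + cos ϕ cos δ sin h₀ = 1.6898×0.24023×0.43253 + 0.97072×0.90162×0.99293 = 0.175582 + 0.869033 = 1.044615.
Q̄ = (S_0/π) × [bracket] = (1744/π) × 1.044615 = 579.90 W/m².
— Configuration B (ϕ=+13.9°):
Solar declination: sin δ = sin ε · sin L_s = sin 32.60° × sin 34.7° = 0.30671, so δ = +17.861°.
cos h₀ = −tan(+13.9°) tan(+17.861°) = -0.0797, h₀ = 1.6506 rad.
Bracket: h₀ sin ϕ sin δ + cos ϕ cos δ sin h₀ = 1.6506×0.24023×0.30671 + 0.97072×0.95180×0.99682 = 0.121618 + 0.920993 = 1.042611.
Q̄ = (S_0/π) × [bracket] = (1744/π) × 1.042611 = 578.79 W/m².
Ratio Q̄_A / Q̄_B = 579.90 / 578.79 = 1.002.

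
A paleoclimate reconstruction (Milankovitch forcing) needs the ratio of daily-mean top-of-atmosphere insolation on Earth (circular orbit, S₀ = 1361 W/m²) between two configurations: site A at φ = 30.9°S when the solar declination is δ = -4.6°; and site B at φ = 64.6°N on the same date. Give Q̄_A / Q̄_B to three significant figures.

— Configuration A (φ=-30.9°):
cos H₀ = −tan(-30.9°) tan(-4.600°) = -0.0482, H₀ = 1.6190 rad.
Bracket: H₀ sin φ sin δ + cos φ cos δ sin H₀ = 1.6190×-0.51354×-0.08020 + 0.85806×0.99678×0.99884 = 0.066680 + 0.854305 = 0.920985.
Q̄ = (S₀/π) × [bracket] = (1361/π) × 0.920985 = 398.99 W/m².
— Configuration B (φ=+64.6°):
cos H₀ = −tan(+64.6°) tan(-4.600°) = 0.1694, H₀ = 1.4005 rad.
Bracket: H₀ sin φ sin δ + cos φ cos δ sin H₀ = 1.4005×0.90334×-0.08020 + 0.42894×0.99678×0.98554 = -0.101463 + 0.421376 = 0.319913.
Q̄ = (S₀/π) × [bracket] = (1361/π) × 0.319913 = 138.59 W/m².
Ratio Q̄_A / Q̄_B = 398.99 / 138.59 = 2.879.

Q̄_A / Q̄_B ≈ 2.88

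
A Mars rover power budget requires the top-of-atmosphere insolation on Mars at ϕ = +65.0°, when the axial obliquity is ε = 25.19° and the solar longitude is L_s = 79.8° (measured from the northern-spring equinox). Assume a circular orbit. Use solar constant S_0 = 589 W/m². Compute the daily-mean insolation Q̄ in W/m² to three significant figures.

Q̄ ≈ 224 W/m²

Solar declination: sin δ = sin ε · sin L_s = sin 25.19° × sin 79.8° = 0.41889, so δ = +24.765°.
cos h₀ = −tan(+65.0°) tan(+24.765°) = -0.9893, h₀ = 2.9952 rad.
Bracket: h₀ sin ϕ sin δ + cos ϕ cos δ sin h₀ = 2.9952×0.90631×0.41889 + 0.42262×0.90803×0.14587 = 1.137110 + 0.055978 = 1.193088.
Q̄ = (S_0/π) × [bracket] = (589/π) × 1.193088 = 223.7 W/m².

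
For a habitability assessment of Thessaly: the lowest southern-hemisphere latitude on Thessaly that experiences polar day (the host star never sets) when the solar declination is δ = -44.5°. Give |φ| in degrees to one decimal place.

|φ| = 45.5°

Polar day requires cos H₀ = −tan φ tan δ ≤ −1, i.e. tan φ tan δ ≥ 1.
The boundary is |tan φ| · |tan δ| = 1, so |φ| = 90° − |δ| = 90° − 44.5° = 45.5° in the southern hemisphere.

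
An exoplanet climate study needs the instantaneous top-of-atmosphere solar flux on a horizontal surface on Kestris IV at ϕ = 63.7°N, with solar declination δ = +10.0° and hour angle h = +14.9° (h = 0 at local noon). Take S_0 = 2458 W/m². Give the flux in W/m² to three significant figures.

1.42e+03 W/m²

cos θ_z = sin ϕ sin δ + cos ϕ cos δ cos h = 0.155673 + 0.421668 = 0.577341.
Flux = S_0 · cos θ_z = 2458 × 0.577341 = 1419 W/m².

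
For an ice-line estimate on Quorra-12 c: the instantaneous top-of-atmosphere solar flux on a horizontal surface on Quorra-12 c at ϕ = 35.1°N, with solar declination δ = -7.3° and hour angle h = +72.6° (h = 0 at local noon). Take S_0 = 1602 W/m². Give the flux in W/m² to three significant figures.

272 W/m²

cos θ_z = sin ϕ sin δ + cos ϕ cos δ cos h = -0.073063 + 0.242677 = 0.169614.
Flux = S_0 · cos θ_z = 1602 × 0.169614 = 271.7 W/m².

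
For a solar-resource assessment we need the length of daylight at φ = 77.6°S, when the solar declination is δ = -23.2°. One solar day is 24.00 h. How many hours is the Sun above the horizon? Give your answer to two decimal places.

Sunrise equation: cos H₀ = −tan φ · tan δ = -1.9494 ≤ −1, so the Sun never sets (polar day) and H₀ = π.
Daylight = 2H₀/(2π) × 24.00 h = (3.1416/π) × 24.00 = 24.00 h.

24.00 h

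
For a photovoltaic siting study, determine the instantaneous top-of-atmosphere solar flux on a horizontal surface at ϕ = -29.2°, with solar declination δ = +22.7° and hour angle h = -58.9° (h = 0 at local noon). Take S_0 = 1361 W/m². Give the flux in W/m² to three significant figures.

310 W/m²

cos θ_z = sin ϕ sin δ + cos ϕ cos δ cos h = -0.188268 + 0.415966 = 0.227698.
Flux = S_0 · cos θ_z = 1361 × 0.227698 = 309.9 W/m².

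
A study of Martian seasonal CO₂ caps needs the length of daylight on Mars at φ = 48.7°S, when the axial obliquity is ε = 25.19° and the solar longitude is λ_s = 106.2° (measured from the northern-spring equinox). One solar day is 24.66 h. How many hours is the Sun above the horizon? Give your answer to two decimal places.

Solar declination: sin δ = sin ε · sin λ_s = sin 25.19° × sin 106.2° = 0.40872, so δ = +24.125°.
cos H₀ = −tan φ · tan δ = −tan(-48.7°) × tan(+24.125°) = 0.5098, so H₀ = 1.0359 rad = 59.35°.
Daylight = 2H₀/(2π) × 24.66 h = (1.0359/π) × 24.66 = 8.13 h.

8.13 h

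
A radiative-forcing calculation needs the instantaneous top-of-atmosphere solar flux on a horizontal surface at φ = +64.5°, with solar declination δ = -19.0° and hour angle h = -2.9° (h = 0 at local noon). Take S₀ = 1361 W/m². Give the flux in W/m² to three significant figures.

cos θ_z = sin φ sin δ + cos φ cos δ cos h = -0.293853 + 0.406535 = 0.112682.
Flux = S₀ · cos θ_z = 1361 × 0.112682 = 153.4 W/m².

153 W/m²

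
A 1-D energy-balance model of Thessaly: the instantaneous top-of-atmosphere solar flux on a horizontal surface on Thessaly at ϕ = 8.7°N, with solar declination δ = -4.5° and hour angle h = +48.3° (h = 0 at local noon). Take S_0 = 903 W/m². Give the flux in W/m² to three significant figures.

581 W/m²

cos θ_z = sin ϕ sin δ + cos ϕ cos δ cos h = -0.011868 + 0.655549 = 0.643681.
Flux = S_0 · cos θ_z = 903 × 0.643681 = 581.2 W/m².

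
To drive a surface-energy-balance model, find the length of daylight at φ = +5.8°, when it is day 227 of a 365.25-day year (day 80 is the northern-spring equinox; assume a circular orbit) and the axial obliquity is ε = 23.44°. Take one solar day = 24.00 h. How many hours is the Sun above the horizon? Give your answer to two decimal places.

12.18 h

Solar longitude: λ_s = 360° × (227 − 80)/365.25 = 144.887°.
sin δ = sin 23.44° × sin 144.887° = 0.22880, so δ = +13.227°.
cos H₀ = −tan φ · tan δ = −tan(+5.8°) × tan(+13.227°) = -0.0239, so H₀ = 1.5947 rad = 91.37°.
Daylight = 2H₀/(2π) × 24.00 h = (1.5947/π) × 24.00 = 12.18 h.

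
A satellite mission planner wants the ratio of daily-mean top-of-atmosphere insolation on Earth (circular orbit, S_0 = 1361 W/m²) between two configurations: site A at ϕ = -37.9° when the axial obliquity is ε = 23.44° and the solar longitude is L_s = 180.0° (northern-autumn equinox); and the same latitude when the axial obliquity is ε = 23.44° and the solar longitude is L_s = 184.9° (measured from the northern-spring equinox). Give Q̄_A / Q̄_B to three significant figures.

Q̄_A / Q̄_B ≈ 0.960

— Configuration A (ϕ=-37.9°):
Solar declination: sin δ = sin ε · sin L_s = sin 23.44° × sin 180.0° = 0.00000, so δ = +0.000°.
cos h₀ = −tan(-37.9°) tan(+0.000°) = 0.0000, h₀ = 1.5708 rad.
Bracket: h₀ sin ϕ sin δ + cos ϕ cos δ sin h₀ = 1.5708×-0.61429×0.00000 + 0.78908×1.00000×1.00000 = -0.000000 + 0.789080 = 0.789080.
Q̄ = (S_0/π) × [bracket] = (1361/π) × 0.789080 = 341.85 W/m².
— Configuration B (ϕ=-37.9°):
Solar declination: sin δ = sin ε · sin L_s = sin 23.44° × sin 184.9° = -0.03398, so δ = -1.947°.
cos h₀ = −tan(-37.9°) tan(-1.947°) = -0.0265, h₀ = 1.5973 rad.
Bracket: h₀ sin ϕ sin δ + cos ϕ cos δ sin h₀ = 1.5973×-0.61429×-0.03398 + 0.78908×0.99942×0.99965 = 0.033341 + 0.788346 = 0.821687.
Q̄ = (S_0/π) × [bracket] = (1361/π) × 0.821687 = 355.97 W/m².
Ratio Q̄_A / Q̄_B = 341.85 / 355.97 = 0.9603.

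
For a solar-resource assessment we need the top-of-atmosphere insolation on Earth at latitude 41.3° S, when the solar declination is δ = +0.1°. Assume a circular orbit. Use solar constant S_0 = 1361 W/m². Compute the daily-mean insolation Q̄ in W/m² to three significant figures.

cos h₀ = −tan(-41.3°) tan(+0.100°) = 0.0015, h₀ = 1.5693 rad.
Bracket: h₀ sin ϕ sin δ + cos ϕ cos δ sin h₀ = 1.5693×-0.66000×0.00175 + 0.75126×1.00000×1.00000 = -0.001813 + 0.751260 = 0.749447.
Q̄ = (S_0/π) × [bracket] = (1361/π) × 0.749447 = 324.7 W/m².

Q̄ ≈ 325 W/m²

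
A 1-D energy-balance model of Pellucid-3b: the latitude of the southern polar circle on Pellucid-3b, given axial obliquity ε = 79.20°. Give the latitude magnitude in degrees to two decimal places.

10.80°

The polar circle is the lowest latitude that experiences at least one full rotation of continuous darkness at the northern-summer solstice; it lies at |φ| = 90° − ε = 90° − 79.20° = 10.80°.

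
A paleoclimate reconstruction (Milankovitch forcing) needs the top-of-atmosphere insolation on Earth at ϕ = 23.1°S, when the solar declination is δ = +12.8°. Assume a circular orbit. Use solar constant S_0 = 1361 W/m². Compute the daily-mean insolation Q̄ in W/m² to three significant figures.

cos h₀ = −tan(-23.1°) tan(+12.800°) = 0.0969, h₀ = 1.4737 rad.
Bracket: h₀ sin ϕ sin δ + cos ϕ cos δ sin h₀ = 1.4737×-0.39234×0.22155 + 0.91982×0.97515×0.99529 = -0.128098 + 0.892738 = 0.764640.
Q̄ = (S_0/π) × [bracket] = (1361/π) × 0.764640 = 331.3 W/m².

Q̄ ≈ 331 W/m²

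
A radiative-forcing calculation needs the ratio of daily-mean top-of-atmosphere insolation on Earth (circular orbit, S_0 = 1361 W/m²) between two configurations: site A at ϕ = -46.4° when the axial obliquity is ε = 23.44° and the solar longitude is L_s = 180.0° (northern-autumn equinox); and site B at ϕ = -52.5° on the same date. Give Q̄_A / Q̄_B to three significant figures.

Q̄_A / Q̄_B ≈ 1.13

— Configuration A (ϕ=-46.4°):
Solar declination: sin δ = sin ε · sin L_s = sin 23.44° × sin 180.0° = 0.00000, so δ = +0.000°.
cos h₀ = −tan(-46.4°) tan(+0.000°) = 0.0000, h₀ = 1.5708 rad.
Bracket: h₀ sin ϕ sin δ + cos ϕ cos δ sin h₀ = 1.5708×-0.72417×0.00000 + 0.68962×1.00000×1.00000 = -0.000000 + 0.689620 = 0.689620.
Q̄ = (S_0/π) × [bracket] = (1361/π) × 0.689620 = 298.76 W/m².
— Configuration B (ϕ=-52.5°):
cos h₀ = −tan(-52.5°) tan(+0.000°) = 0.0000, h₀ = 1.5708 rad.
Bracket: h₀ sin ϕ sin δ + cos ϕ cos δ sin h₀ = 1.5708×-0.79335×0.00000 + 0.60876×1.00000×1.00000 = -0.000000 + 0.608760 = 0.608760.
Q̄ = (S_0/π) × [bracket] = (1361/π) × 0.608760 = 263.73 W/m².
Ratio Q̄_A / Q̄_B = 298.76 / 263.73 = 1.133.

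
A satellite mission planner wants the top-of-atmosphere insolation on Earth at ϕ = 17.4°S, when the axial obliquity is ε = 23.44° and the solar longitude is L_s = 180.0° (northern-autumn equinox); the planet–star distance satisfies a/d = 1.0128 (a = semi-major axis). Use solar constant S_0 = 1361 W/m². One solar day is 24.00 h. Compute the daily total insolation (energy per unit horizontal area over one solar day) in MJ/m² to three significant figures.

Solar declination: sin δ = sin ε · sin L_s = sin 23.44° × sin 180.0° = 0.00000, so δ = +0.000°.
cos h₀ = −tan(-17.4°) tan(+0.000°) = 0.0000, h₀ = 1.5708 rad.
Bracket: h₀ sin ϕ sin δ + cos ϕ cos δ sin h₀ = 1.5708×-0.29904×0.00000 + 0.95424×1.00000×1.00000 = -0.000000 + 0.954240 = 0.954240.
Inverse-square distance factor (a/d)² = 1.0128² = 1.025764.
Q̄ = (S_0/π) × 1.025764 × [bracket] = (1361/π) × 1.025764 × 0.954240 = 424.05 W/m².
Daily total = Q̄ × 24.00 h × 3600 s/h = 424.05 × 24.00 × 3600 / 10⁶ = 36.64 MJ/m².

36.6 MJ/m²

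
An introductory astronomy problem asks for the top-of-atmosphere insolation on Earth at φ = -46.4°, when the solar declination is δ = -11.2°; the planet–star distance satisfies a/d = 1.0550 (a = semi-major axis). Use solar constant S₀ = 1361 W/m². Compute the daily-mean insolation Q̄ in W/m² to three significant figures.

Q̄ ≈ 440 W/m²

cos H₀ = −tan(-46.4°) tan(-11.200°) = -0.2079, H₀ = 1.7803 rad.
Bracket: H₀ sin φ sin δ + cos φ cos δ sin H₀ = 1.7803×-0.72417×-0.19423 + 0.68962×0.98096×0.97814 = 0.250409 + 0.661702 = 0.912111.
Inverse-square distance factor (a/d)² = 1.0550² = 1.113025.
Q̄ = (S₀/π) × 1.113025 × [bracket] = (1361/π) × 1.113025 × 0.912111 = 439.8 W/m².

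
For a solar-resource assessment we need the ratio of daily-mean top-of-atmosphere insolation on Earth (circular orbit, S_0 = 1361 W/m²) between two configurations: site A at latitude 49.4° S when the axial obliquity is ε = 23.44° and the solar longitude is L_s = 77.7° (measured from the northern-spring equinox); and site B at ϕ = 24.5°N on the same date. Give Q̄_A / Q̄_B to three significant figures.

— Configuration A (ϕ=-49.4°):
Solar declination: sin δ = sin ε · sin L_s = sin 23.44° × sin 77.7° = 0.38866, so δ = +22.871°.
cos h₀ = −tan(-49.4°) tan(+22.871°) = 0.4921, h₀ = 1.0562 rad.
Bracket: h₀ sin ϕ sin δ + cos ϕ cos δ sin h₀ = 1.0562×-0.75927×0.38866 + 0.65077×0.92138×0.87051 = -0.311682 + 0.521963 = 0.210281.
Q̄ = (S_0/π) × [bracket] = (1361/π) × 0.210281 = 91.098 W/m².
— Configuration B (ϕ=+24.5°):
cos h₀ = −tan(+24.5°) tan(+22.871°) = -0.1922, h₀ = 1.7642 rad.
Bracket: h₀ sin ϕ sin δ + cos ϕ cos δ sin h₀ = 1.7642×0.41469×0.38866 + 0.90996×0.92138×0.98135 = 0.284342 + 0.822782 = 1.107124.
Q̄ = (S_0/π) × [bracket] = (1361/π) × 1.107124 = 479.63 W/m².
Ratio Q̄_A / Q̄_B = 91.098 / 479.63 = 0.1899.

Q̄_A / Q̄_B ≈ 0.190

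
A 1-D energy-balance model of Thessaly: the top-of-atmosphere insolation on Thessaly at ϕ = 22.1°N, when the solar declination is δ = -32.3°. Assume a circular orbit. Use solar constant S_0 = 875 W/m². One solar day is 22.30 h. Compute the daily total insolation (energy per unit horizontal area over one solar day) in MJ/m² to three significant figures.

cos h₀ = −tan(+22.1°) tan(-32.300°) = 0.2567, h₀ = 1.3112 rad.
Bracket: h₀ sin ϕ sin δ + cos ϕ cos δ sin h₀ = 1.3112×0.37622×-0.53435 + 0.92653×0.84526×0.96649 = -0.263595 + 0.756915 = 0.493320.
Q̄ = (S_0/π) × [bracket] = (875/π) × 0.493320 = 137.40 W/m².
Daily total = Q̄ × 22.30 h × 3600 s/h = 137.40 × 22.30 × 3600 / 10⁶ = 11.03 MJ/m².

11.0 MJ/m²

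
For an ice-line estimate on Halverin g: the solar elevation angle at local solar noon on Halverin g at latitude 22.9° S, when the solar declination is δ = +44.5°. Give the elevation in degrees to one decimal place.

At local noon the hour angle is zero, so the zenith angle equals |φ − δ| = |-22.9° − (+44.500°)| = 67.400°.
Elevation = 90° − 67.400° = 22.6°.

22.6°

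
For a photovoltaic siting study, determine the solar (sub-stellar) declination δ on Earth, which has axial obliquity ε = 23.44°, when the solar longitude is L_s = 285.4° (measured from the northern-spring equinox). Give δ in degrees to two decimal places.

δ = -22.55°

sin δ = sin ε · sin L_s = sin 23.44° × sin 285.4° = -0.383506.
δ = arcsin(-0.383506) = -22.55°.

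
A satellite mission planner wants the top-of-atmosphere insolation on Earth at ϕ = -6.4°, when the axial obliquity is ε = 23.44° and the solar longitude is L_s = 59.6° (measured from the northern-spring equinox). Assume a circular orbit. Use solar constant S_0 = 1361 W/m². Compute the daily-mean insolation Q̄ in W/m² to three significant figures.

Solar declination: sin δ = sin ε · sin L_s = sin 23.44° × sin 59.6° = 0.34310, so δ = +20.066°.
cos h₀ = −tan(-6.4°) tan(+20.066°) = 0.0410, h₀ = 1.5298 rad.
Bracket: h₀ sin ϕ sin δ + cos ϕ cos δ sin h₀ = 1.5298×-0.11147×0.34310 + 0.99377×0.93930×0.99916 = -0.058508 + 0.932664 = 0.874156.
Q̄ = (S_0/π) × [bracket] = (1361/π) × 0.874156 = 378.7 W/m².

Q̄ ≈ 379 W/m²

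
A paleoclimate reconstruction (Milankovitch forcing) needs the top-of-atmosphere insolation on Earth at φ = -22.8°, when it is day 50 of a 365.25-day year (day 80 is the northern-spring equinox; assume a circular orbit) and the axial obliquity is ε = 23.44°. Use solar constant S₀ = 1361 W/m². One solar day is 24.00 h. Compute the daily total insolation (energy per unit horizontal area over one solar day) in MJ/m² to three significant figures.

Solar longitude: λ_s = 360° × (50 − 80)/365.25 = -29.569°, i.e. -29.569° + 360° = 330.431°.
sin δ = sin 23.44° × sin 330.431° = -0.19630, so δ = -11.320°.
cos H₀ = −tan(-22.8°) tan(-11.320°) = -0.0842, H₀ = 1.6550 rad.
Bracket: H₀ sin φ sin δ + cos φ cos δ sin H₀ = 1.6550×-0.38752×-0.19630 + 0.92186×0.98054×0.99645 = 0.125896 + 0.900712 = 1.026608.
Q̄ = (S₀/π) × [bracket] = (1361/π) × 1.026608 = 444.75 W/m².
Daily total = Q̄ × 24.00 h × 3600 s/h = 444.75 × 24.00 × 3600 / 10⁶ = 38.43 MJ/m².

38.4 MJ/m²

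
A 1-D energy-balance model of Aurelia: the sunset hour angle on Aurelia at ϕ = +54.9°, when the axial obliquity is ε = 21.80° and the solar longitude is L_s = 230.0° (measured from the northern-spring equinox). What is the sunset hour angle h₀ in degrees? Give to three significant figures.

h₀ = 65.0°

Solar declination: sin δ = sin ε · sin L_s = sin 21.80° × sin 230.0° = -0.28448, so δ = -16.528°.
cos h₀ = −tan ϕ · tan δ = −tan(+54.9°) × tan(-16.528°) = 0.4222, so h₀ = 1.1349 rad = 65.02°.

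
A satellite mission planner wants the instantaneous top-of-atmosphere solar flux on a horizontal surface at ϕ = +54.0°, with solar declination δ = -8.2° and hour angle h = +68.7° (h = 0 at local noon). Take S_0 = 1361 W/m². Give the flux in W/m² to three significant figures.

131 W/m²

cos θ_z = sin ϕ sin δ + cos ϕ cos δ cos h = -0.115389 + 0.211331 = 0.095942.
Flux = S_0 · cos θ_z = 1361 × 0.095942 = 130.6 W/m².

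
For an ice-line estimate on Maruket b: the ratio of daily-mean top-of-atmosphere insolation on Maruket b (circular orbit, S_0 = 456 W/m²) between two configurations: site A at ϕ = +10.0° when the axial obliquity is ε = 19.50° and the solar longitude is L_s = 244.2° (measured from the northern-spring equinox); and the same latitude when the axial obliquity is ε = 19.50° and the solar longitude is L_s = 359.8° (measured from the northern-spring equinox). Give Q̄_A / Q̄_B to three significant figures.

Q̄_A / Q̄_B ≈ 0.872

— Configuration A (ϕ=+10.0°):
Solar declination: sin δ = sin ε · sin L_s = sin 19.50° × sin 244.2° = -0.30053, so δ = -17.490°.
cos h₀ = −tan(+10.0°) tan(-17.490°) = 0.0556, h₀ = 1.5152 rad.
Bracket: h₀ sin ϕ sin δ + cos ϕ cos δ sin h₀ = 1.5152×0.17365×-0.30053 + 0.98481×0.95377×0.99846 = -0.079074 + 0.937836 = 0.858762.
Q̄ = (S_0/π) × [bracket] = (456/π) × 0.858762 = 124.65 W/m².
— Configuration B (ϕ=+10.0°):
Solar declination: sin δ = sin ε · sin L_s = sin 19.50° × sin 359.8° = -0.00117, so δ = -0.067°.
cos h₀ = −tan(+10.0°) tan(-0.067°) = 0.0002, h₀ = 1.5706 rad.
Bracket: h₀ sin ϕ sin δ + cos ϕ cos δ sin h₀ = 1.5706×0.17365×-0.00117 + 0.98481×1.00000×1.00000 = -0.000319 + 0.984810 = 0.984491.
Q̄ = (S_0/π) × [bracket] = (456/π) × 0.984491 = 142.90 W/m².
Ratio Q̄_A / Q̄_B = 124.65 / 142.90 = 0.8723.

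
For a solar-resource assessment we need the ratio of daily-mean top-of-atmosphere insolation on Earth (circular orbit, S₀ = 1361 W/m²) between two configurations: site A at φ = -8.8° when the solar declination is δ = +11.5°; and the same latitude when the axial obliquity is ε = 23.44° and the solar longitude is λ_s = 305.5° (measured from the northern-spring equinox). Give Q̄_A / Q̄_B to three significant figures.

Q̄_A / Q̄_B ≈ 0.908

— Configuration A (φ=-8.8°):
cos H₀ = −tan(-8.8°) tan(+11.500°) = 0.0315, H₀ = 1.5393 rad.
Bracket: H₀ sin φ sin δ + cos φ cos δ sin H₀ = 1.5393×-0.15299×0.19937 + 0.98823×0.97992×0.99950 = -0.046951 + 0.967902 = 0.920951.
Q̄ = (S₀/π) × [bracket] = (1361/π) × 0.920951 = 398.97 W/m².
— Configuration B (φ=-8.8°):
Solar declination: sin δ = sin ε · sin λ_s = sin 23.44° × sin 305.5° = -0.32385, so δ = -18.896°.
cos H₀ = −tan(-8.8°) tan(-18.896°) = -0.0530, H₀ = 1.6238 rad.
Bracket: H₀ sin φ sin δ + cos φ cos δ sin H₀ = 1.6238×-0.15299×-0.32385 + 0.98823×0.94611×0.99860 = 0.080452 + 0.933665 = 1.014117.
Q̄ = (S₀/π) × [bracket] = (1361/π) × 1.014117 = 439.34 W/m².
Ratio Q̄_A / Q̄_B = 398.97 / 439.34 = 0.9081.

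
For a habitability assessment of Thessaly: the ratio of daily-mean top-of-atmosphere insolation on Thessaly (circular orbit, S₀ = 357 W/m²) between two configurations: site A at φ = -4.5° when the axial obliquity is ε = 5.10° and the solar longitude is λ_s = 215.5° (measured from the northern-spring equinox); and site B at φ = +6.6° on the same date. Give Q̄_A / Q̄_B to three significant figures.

Q̄_A / Q̄_B ≈ 1.02

— Configuration A (φ=-4.5°):
Solar declination: sin δ = sin ε · sin λ_s = sin 5.10° × sin 215.5° = -0.05162, so δ = -2.959°.
cos H₀ = −tan(-4.5°) tan(-2.959°) = -0.0041, H₀ = 1.5749 rad.
Bracket: H₀ sin φ sin δ + cos φ cos δ sin H₀ = 1.5749×-0.07846×-0.05162 + 0.99692×0.99867×0.99999 = 0.006379 + 0.995584 = 1.001963.
Q̄ = (S₀/π) × [bracket] = (357/π) × 1.001963 = 113.86 W/m².
— Configuration B (φ=+6.6°):
cos H₀ = −tan(+6.6°) tan(-2.959°) = 0.0060, H₀ = 1.5648 rad.
Bracket: H₀ sin φ sin δ + cos φ cos δ sin H₀ = 1.5648×0.11494×-0.05162 + 0.99337×0.99867×0.99998 = -0.009284 + 0.992029 = 0.982745.
Q̄ = (S₀/π) × [bracket] = (357/π) × 0.982745 = 111.68 W/m².
Ratio Q̄_A / Q̄_B = 113.86 / 111.68 = 1.020.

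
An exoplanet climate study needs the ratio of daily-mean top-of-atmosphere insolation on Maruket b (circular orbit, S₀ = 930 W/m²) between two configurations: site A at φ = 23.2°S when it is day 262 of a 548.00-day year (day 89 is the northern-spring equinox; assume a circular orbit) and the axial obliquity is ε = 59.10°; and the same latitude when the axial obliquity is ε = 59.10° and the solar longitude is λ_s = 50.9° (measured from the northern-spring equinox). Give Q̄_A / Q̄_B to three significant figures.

— Configuration A (φ=-23.2°):
Solar longitude: λ_s = 360° × (262 − 89)/548.00 = 113.650°.
sin δ = sin 59.10° × sin 113.650° = 0.78600, so δ = +51.813°.
cos H₀ = −tan(-23.2°) tan(+51.813°) = 0.5449, H₀ = 0.9945 rad.
Bracket: H₀ sin φ sin δ + cos φ cos δ sin H₀ = 0.9945×-0.39394×0.78600 + 0.91914×0.61823×0.83849 = -0.307934 + 0.476463 = 0.168529.
Q̄ = (S₀/π) × [bracket] = (930/π) × 0.168529 = 49.889 W/m².
— Configuration B (φ=-23.2°):
Solar declination: sin δ = sin ε · sin λ_s = sin 59.10° × sin 50.9° = 0.66590, so δ = +41.751°.
cos H₀ = −tan(-23.2°) tan(+41.751°) = 0.3826, H₀ = 1.1782 rad.
Bracket: H₀ sin φ sin δ + cos φ cos δ sin H₀ = 1.1782×-0.39394×0.66590 + 0.91914×0.74604×0.92393 = -0.309071 + 0.633553 = 0.324482.
Q̄ = (S₀/π) × [bracket] = (930/π) × 0.324482 = 96.056 W/m².
Ratio Q̄_A / Q̄_B = 49.889 / 96.056 = 0.5194.

Q̄_A / Q̄_B ≈ 0.519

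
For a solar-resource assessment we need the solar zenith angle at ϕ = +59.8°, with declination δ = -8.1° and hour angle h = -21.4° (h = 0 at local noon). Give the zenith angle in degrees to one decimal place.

θ_z = 70.0°

cos θ_z = sin ϕ sin δ + cos ϕ cos δ cos h = -0.121777 + 0.463667 = 0.341890.
θ_z = arccos(0.341890) = 70.0°.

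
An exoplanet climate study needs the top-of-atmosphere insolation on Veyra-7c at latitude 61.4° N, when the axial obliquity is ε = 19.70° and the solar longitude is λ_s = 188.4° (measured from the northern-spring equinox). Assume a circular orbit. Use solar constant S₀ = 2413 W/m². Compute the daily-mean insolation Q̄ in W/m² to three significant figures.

Q̄ ≈ 317 W/m²

Solar declination: sin δ = sin ε · sin λ_s = sin 19.70° × sin 188.4° = -0.04924, so δ = -2.823°.
cos H₀ = −tan(+61.4°) tan(-2.823°) = 0.0904, H₀ = 1.4802 rad.
Bracket: H₀ sin φ sin δ + cos φ cos δ sin H₀ = 1.4802×0.87798×-0.04924 + 0.47869×0.99879×0.99590 = -0.063992 + 0.476151 = 0.412159.
Q̄ = (S₀/π) × [bracket] = (2413/π) × 0.412159 = 316.6 W/m².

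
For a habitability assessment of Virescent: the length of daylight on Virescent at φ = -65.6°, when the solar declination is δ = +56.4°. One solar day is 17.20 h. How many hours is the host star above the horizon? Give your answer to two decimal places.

cos H₀ = −tan φ · tan δ = 3.3180 ≥ 1, so the host star never rises (polar night) and H₀ = 0.
Daylight = 2H₀/(2π) × 17.20 h = (0.0000/π) × 17.20 = 0.00 h.

0.00 h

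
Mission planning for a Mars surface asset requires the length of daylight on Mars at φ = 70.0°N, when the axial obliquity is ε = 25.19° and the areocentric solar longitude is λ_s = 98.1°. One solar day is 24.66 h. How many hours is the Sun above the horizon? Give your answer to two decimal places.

sin δ = sin 25.19° × sin 98.1° = 0.42138, so δ = +24.921°.
Sunrise equation: cos H₀ = −tan φ · tan δ = -1.2766 ≤ −1, so the Sun never sets (polar day) and H₀ = π.
Daylight = 2H₀/(2π) × 24.66 h = (3.1416/π) × 24.66 = 24.66 h.

24.66 h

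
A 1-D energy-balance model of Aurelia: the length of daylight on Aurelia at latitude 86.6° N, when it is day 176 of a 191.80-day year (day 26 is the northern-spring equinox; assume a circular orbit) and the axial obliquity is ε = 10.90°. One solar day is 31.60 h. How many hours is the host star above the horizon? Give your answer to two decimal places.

0.00 h

Solar longitude: L_s = 360° × (176 − 26)/191.80 = 281.543°.
sin δ = sin 10.90° × sin 281.543° = -0.18527, so δ = -10.677°.
cos h₀ = −tan ϕ · tan δ = 3.1734 ≥ 1, so the host star never rises (polar night) and h₀ = 0.
Daylight = 2h₀/(2π) × 31.60 h = (0.0000/π) × 31.60 = 0.00 h.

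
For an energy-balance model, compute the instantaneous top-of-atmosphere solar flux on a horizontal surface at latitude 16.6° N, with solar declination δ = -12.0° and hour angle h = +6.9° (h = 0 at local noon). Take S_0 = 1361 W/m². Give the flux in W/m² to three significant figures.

1.19e+03 W/m²

cos θ_z = sin ϕ sin δ + cos ϕ cos δ cos h = -0.059398 + 0.930592 = 0.871194.
Flux = S_0 · cos θ_z = 1361 × 0.871194 = 1186 W/m².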